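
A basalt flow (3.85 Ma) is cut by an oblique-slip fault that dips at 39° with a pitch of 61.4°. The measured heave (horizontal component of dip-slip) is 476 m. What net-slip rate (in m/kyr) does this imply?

0.181 m/kyr

dip-slip = heave / cos(dip) = 476 / cos(39°) = 612.5 m
net slip = dip-slip / sin(rake) = 612.5 / sin(61.4°) = 697.6 m
rate = 697.6 m / 3.85 Ma = 0.000181 m/yr = 0.181 m/kyr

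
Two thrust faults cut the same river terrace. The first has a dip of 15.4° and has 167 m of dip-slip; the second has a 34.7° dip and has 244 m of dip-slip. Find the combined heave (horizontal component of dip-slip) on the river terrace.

362 m

heave_A = 167 × cos(15.4°) = 161 m
heave_B = 244 × cos(34.7°) = 200.6 m
total = 161 + 200.6 = 362 m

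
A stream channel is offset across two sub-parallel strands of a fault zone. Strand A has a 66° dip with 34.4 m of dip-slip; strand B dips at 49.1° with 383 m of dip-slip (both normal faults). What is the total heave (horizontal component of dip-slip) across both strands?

heave_A = 34.4 × cos(66°) = 13.99 m
heave_B = 383 × cos(49.1°) = 250.8 m
total = 13.99 + 250.8 = 265 m

265 m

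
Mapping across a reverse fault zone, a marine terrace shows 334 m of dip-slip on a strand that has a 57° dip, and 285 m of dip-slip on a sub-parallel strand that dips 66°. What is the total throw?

540 m

throw_A = 334 × sin(57°) = 280.1 m
throw_B = 285 × sin(66°) = 260.4 m
total = 280.1 + 260.4 = 540 m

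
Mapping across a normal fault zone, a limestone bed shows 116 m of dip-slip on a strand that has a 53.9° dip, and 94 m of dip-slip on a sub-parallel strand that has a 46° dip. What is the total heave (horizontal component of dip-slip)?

heave_A = 116 × cos(53.9°) = 68.35 m
heave_B = 94 × cos(46°) = 65.30 m
total = 68.35 + 65.30 = 134 m

134 m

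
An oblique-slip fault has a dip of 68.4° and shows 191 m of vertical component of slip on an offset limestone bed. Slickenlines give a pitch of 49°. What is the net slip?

dip-slip = throw / sin(dip) = 191 / sin(68.4°) = 205.4 m
net slip = dip-slip / sin(rake) = 205.4 / sin(49°) = 272 m

272 m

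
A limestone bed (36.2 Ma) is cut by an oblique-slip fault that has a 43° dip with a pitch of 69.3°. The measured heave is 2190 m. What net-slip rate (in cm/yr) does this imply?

dip-slip = heave / cos(dip) = 2190 / cos(43°) = 2994 m
net slip = dip-slip / sin(rake) = 2994 / sin(69.3°) = 3201 m
rate = 3201 m / 36.2 Ma = 0.0000884 m/yr = 0.00884 cm/yr

0.00884 cm/yr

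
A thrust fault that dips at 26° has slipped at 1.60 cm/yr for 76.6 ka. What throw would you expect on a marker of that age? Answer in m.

537 m

dip-slip = rate × time = 1.60 cm/yr × 76.6 ka = 1226 m
throw = dip-slip × sin(dip) = 1226 × sin(26°) = 537 m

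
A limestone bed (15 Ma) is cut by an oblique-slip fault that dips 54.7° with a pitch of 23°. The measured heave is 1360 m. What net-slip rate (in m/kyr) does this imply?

0.402 m/kyr

dip-slip = heave / cos(dip) = 1360 / cos(54.7°) = 2354 m
net slip = dip-slip / sin(rake) = 2354 / sin(23°) = 6023 m
rate = 6023 m / 15 Ma = 0.000402 m/yr = 0.402 m/kyr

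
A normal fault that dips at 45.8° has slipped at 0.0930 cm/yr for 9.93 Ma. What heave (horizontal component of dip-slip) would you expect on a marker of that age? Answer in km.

dip-slip = rate × time = 0.0930 cm/yr × 9.93 Ma = 9235 m
heave = dip-slip × cos(dip) = 9235 × cos(45.8°) = 6440 m = 6.44 km

6.44 km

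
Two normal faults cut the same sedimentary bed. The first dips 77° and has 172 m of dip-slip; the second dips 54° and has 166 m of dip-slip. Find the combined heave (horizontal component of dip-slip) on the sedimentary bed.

heave_A = 172 × cos(77°) = 38.69 m
heave_B = 166 × cos(54°) = 97.57 m
total = 38.69 + 97.57 = 136 m

136 m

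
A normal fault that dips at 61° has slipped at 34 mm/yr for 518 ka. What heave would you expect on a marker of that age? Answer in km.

dip-slip = rate × time = 34 mm/yr × 518 ka = 17610 m
heave = dip-slip × cos(dip) = 17610 × cos(61°) = 8540 m = 8.54 km

8.54 km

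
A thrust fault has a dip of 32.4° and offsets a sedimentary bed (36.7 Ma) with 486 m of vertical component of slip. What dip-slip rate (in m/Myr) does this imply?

24.7 m/Myr

dip-slip = throw / sin(dip) = 486 m / sin(32.4°) = 907 m
rate = 907 m / 36.7 Ma = 0.0000247 m/yr = 24.7 m/Myr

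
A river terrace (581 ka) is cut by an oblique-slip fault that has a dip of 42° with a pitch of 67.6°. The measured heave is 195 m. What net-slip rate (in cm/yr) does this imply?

dip-slip = heave / cos(dip) = 195 / cos(42°) = 262.4 m
net slip = dip-slip / sin(rake) = 262.4 / sin(67.6°) = 283.8 m
rate = 283.8 m / 581 ka = 0.000488 m/yr = 0.0488 cm/yr

0.0488 cm/yr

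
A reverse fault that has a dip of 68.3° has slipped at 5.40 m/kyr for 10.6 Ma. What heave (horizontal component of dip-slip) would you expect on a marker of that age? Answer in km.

21.2 km

dip-slip = rate × time = 5.40 m/kyr × 10.6 Ma = 57240 m
heave = dip-slip × cos(dip) = 57240 × cos(68.3°) = 21200 m = 21.2 km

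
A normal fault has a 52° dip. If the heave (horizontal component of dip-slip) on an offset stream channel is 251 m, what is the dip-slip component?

dip-slip = heave / cos(dip) = 251 / cos(52°) = 408 m

408 m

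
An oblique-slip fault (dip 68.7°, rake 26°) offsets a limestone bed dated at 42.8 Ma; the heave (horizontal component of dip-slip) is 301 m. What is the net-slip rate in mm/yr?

0.0442 mm/yr

dip-slip = heave / cos(dip) = 301 / cos(68.7°) = 828.6 m
net slip = dip-slip / sin(rake) = 828.6 / sin(26°) = 1890 m
rate = 1890 m / 42.8 Ma = 0.0000442 m/yr = 0.0442 mm/yr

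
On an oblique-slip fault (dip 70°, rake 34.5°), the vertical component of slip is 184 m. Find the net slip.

dip-slip = throw / sin(dip) = 184 / sin(70°) = 195.8 m
net slip = dip-slip / sin(rake) = 195.8 / sin(34.5°) = 346 m

346 m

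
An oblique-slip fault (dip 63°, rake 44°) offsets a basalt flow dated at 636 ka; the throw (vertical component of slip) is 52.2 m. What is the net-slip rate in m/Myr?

133 m/Myr

dip-slip = throw / sin(dip) = 52.2 / sin(63°) = 58.59 m
net slip = dip-slip / sin(rake) = 58.59 / sin(44°) = 84.34 m
rate = 84.34 m / 636 ka = 0.000133 m/yr = 133 m/Myr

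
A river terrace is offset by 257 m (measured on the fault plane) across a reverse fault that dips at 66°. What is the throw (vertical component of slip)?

throw = dip-slip × sin(dip) = 257 m × sin(66°) = 235 m

235 m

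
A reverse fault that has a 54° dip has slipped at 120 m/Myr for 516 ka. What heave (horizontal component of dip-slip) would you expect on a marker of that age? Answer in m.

36.4 m

dip-slip = rate × time = 120 m/Myr × 516 ka = 61.92 m
heave = dip-slip × cos(dip) = 61.92 × cos(54°) = 36.4 m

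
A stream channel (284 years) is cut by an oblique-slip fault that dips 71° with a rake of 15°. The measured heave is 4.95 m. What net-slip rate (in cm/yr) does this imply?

20.7 cm/yr

dip-slip = heave / cos(dip) = 4.95 / cos(71°) = 15.20 m
net slip = dip-slip / sin(rake) = 15.20 / sin(15°) = 58.74 m
rate = 58.74 m / 284 years = 0.207 m/yr = 20.7 cm/yr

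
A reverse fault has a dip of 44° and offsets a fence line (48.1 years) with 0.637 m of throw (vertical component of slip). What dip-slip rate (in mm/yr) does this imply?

19.1 mm/yr

dip-slip = throw / sin(dip) = 0.637 m / sin(44°) = 0.9170 m
rate = 0.9170 m / 48.1 years = 0.0191 m/yr = 19.1 mm/yr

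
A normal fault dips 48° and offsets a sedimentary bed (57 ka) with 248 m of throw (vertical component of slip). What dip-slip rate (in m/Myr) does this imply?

5850 m/Myr

dip-slip = throw / sin(dip) = 248 m / sin(48°) = 333.7 m
rate = 333.7 m / 57 ka = 0.00585 m/yr = 5850 m/Myr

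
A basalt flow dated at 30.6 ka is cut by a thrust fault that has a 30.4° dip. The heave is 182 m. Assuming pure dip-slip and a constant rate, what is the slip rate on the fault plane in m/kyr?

dip-slip = heave / cos(dip) = 182 m / cos(30.4°) = 211 m
rate = 211 m / 30.6 ka = 0.00690 m/yr = 6.90 m/kyr

6.90 m/kyr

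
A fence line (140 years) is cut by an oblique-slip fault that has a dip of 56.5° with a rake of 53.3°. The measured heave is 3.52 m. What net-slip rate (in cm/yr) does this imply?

dip-slip = heave / cos(dip) = 3.52 / cos(56.5°) = 6.378 m
net slip = dip-slip / sin(rake) = 6.378 / sin(53.3°) = 7.954 m
rate = 7.954 m / 140 years = 0.0568 m/yr = 5.68 cm/yr

5.68 cm/yr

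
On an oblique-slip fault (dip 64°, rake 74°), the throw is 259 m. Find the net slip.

300 m

dip-slip = throw / sin(dip) = 259 / sin(64°) = 288.2 m
net slip = dip-slip / sin(rake) = 288.2 / sin(74°) = 300 m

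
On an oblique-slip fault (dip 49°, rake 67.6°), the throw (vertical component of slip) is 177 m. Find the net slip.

254 m

dip-slip = throw / sin(dip) = 177 / sin(49°) = 234.5 m
net slip = dip-slip / sin(rake) = 234.5 / sin(67.6°) = 254 m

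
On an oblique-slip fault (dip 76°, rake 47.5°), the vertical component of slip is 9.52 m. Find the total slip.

dip-slip = throw / sin(dip) = 9.52 / sin(76°) = 9.811 m
net slip = dip-slip / sin(rake) = 9.811 / sin(47.5°) = 13.3 m

13.3 m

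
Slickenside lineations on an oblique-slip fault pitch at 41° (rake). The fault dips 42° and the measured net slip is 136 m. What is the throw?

dip-slip = net slip × sin(rake) = 136 m × sin(41°) = 89.22 m
throw = dip-slip × sin(dip) = 89.22 × sin(42°) = 59.7 m

59.7 m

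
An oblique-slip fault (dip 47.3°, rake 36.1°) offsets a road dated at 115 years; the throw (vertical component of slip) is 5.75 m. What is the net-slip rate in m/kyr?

dip-slip = throw / sin(dip) = 5.75 / sin(47.3°) = 7.824 m
net slip = dip-slip / sin(rake) = 7.824 / sin(36.1°) = 13.28 m
rate = 13.28 m / 115 years = 0.115 m/yr = 115 m/kyr

115 m/kyr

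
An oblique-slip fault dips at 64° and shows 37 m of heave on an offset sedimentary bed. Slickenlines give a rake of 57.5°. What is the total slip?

dip-slip = heave / cos(dip) = 37 / cos(64°) = 84.40 m
net slip = dip-slip / sin(rake) = 84.40 / sin(57.5°) = 100 m

100 m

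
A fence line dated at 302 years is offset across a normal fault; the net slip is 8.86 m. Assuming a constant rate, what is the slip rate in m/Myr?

rate = 8.86 m / 302 years = 0.0293 m/yr = 29300 m/Myr

29300 m/Myr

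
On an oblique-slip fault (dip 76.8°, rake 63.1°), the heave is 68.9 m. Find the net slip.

338 m

dip-slip = heave / cos(dip) = 68.9 / cos(76.8°) = 301.7 m
net slip = dip-slip / sin(rake) = 301.7 / sin(63.1°) = 338 m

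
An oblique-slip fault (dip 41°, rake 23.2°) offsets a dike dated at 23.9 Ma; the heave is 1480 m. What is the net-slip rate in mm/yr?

dip-slip = heave / cos(dip) = 1480 / cos(41°) = 1961 m
net slip = dip-slip / sin(rake) = 1961 / sin(23.2°) = 4978 m
rate = 4978 m / 23.9 Ma = 0.000208 m/yr = 0.208 mm/yr

0.208 mm/yr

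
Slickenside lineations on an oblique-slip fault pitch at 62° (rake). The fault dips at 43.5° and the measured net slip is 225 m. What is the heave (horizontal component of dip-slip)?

dip-slip = net slip × sin(rake) = 225 m × sin(62°) = 198.7 m
heave = dip-slip × cos(dip) = 198.7 × cos(43.5°) = 144 m

144 m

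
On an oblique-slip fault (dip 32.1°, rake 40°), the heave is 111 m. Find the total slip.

dip-slip = heave / cos(dip) = 111 / cos(32.1°) = 131 m
net slip = dip-slip / sin(rake) = 131 / sin(40°) = 204 m

204 m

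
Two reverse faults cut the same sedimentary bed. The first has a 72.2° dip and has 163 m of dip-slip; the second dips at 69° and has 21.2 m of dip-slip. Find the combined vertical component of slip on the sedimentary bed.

175 m

throw_A = 163 × sin(72.2°) = 155.2 m
throw_B = 21.2 × sin(69°) = 19.79 m
total = 155.2 + 19.79 = 175 m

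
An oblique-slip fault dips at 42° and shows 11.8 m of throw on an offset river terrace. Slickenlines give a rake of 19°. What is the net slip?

54.2 m

dip-slip = throw / sin(dip) = 11.8 / sin(42°) = 17.63 m
net slip = dip-slip / sin(rake) = 17.63 / sin(19°) = 54.2 m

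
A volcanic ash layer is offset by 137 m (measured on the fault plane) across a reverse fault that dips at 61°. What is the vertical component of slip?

120 m

throw = dip-slip × sin(dip) = 137 m × sin(61°) = 120 m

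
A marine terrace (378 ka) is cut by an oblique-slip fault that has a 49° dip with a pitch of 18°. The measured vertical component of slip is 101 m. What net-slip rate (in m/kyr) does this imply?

1.15 m/kyr

dip-slip = throw / sin(dip) = 101 / sin(49°) = 133.8 m
net slip = dip-slip / sin(rake) = 133.8 / sin(18°) = 433.1 m
rate = 433.1 m / 378 ka = 0.00115 m/yr = 1.15 m/kyr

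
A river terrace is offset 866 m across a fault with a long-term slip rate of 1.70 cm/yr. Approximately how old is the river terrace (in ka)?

age = offset / rate = 866 m / (1.70 cm/yr) = 50900 yr = 50.9 ka

50.9 ka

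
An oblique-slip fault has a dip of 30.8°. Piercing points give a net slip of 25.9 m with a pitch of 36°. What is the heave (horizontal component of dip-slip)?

13.1 m

dip-slip = net slip × sin(rake) = 25.9 m × sin(36°) = 15.22 m
heave = dip-slip × cos(dip) = 15.22 × cos(30.8°) = 13.1 m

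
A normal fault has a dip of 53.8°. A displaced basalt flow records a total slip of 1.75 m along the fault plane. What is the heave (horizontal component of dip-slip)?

1.03 m

heave = dip-slip × cos(dip) = 1.75 m × cos(53.8°) = 1.03 m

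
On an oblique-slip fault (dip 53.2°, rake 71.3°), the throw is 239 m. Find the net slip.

315 m

dip-slip = throw / sin(dip) = 239 / sin(53.2°) = 298.5 m
net slip = dip-slip / sin(rake) = 298.5 / sin(71.3°) = 315 m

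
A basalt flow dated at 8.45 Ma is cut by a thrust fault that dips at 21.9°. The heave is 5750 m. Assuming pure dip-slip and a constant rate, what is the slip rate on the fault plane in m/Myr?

733 m/Myr

dip-slip = heave / cos(dip) = 5750 m / cos(21.9°) = 6197 m
rate = 6197 m / 8.45 Ma = 0.000733 m/yr = 733 m/Myr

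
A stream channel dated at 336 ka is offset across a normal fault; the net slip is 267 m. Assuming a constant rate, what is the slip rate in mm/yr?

rate = 267 m / 336 ka = 0.000795 m/yr = 0.795 mm/yr

0.795 mm/yr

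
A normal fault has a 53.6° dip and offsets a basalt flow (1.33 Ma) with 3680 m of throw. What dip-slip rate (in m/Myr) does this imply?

dip-slip = throw / sin(dip) = 3680 m / sin(53.6°) = 4572 m
rate = 4572 m / 1.33 Ma = 0.00344 m/yr = 3440 m/Myr

3440 m/Myr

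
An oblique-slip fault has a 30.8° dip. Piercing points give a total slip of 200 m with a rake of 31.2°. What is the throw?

53.1 m

dip-slip = net slip × sin(rake) = 200 m × sin(31.2°) = 103.6 m
throw = dip-slip × sin(dip) = 103.6 × sin(30.8°) = 53.1 m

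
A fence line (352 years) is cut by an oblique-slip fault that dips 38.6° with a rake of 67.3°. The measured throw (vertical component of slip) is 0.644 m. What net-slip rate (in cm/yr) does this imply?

dip-slip = throw / sin(dip) = 0.644 / sin(38.6°) = 1.032 m
net slip = dip-slip / sin(rake) = 1.032 / sin(67.3°) = 1.119 m
rate = 1.119 m / 352 years = 0.00318 m/yr = 0.318 cm/yr

0.318 cm/yr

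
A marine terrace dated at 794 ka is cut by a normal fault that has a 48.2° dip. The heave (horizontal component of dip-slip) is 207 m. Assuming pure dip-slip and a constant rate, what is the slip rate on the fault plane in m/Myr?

391 m/Myr

dip-slip = heave / cos(dip) = 207 m / cos(48.2°) = 310.6 m
rate = 310.6 m / 794 ka = 0.000391 m/yr = 391 m/Myr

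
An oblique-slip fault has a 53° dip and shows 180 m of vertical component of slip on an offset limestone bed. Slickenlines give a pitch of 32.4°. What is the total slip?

dip-slip = throw / sin(dip) = 180 / sin(53°) = 225.4 m
net slip = dip-slip / sin(rake) = 225.4 / sin(32.4°) = 421 m

421 m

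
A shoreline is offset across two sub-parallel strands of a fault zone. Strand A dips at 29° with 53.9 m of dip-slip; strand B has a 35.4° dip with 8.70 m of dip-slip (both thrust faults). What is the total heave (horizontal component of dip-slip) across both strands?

heave_A = 53.9 × cos(29°) = 47.14 m
heave_B = 8.70 × cos(35.4°) = 7.092 m
total = 47.14 + 7.092 = 54.2 m

54.2 m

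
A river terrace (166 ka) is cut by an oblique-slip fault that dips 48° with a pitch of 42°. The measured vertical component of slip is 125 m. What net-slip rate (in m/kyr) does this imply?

1.51 m/kyr

dip-slip = throw / sin(dip) = 125 / sin(48°) = 168.2 m
net slip = dip-slip / sin(rake) = 168.2 / sin(42°) = 251.4 m
rate = 251.4 m / 166 ka = 0.00151 m/yr = 1.51 m/kyr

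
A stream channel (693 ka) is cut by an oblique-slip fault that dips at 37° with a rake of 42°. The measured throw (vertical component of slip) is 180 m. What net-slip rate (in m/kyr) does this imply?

dip-slip = throw / sin(dip) = 180 / sin(37°) = 299.1 m
net slip = dip-slip / sin(rake) = 299.1 / sin(42°) = 447 m
rate = 447 m / 693 ka = 0.000645 m/yr = 0.645 m/kyr

0.645 m/kyr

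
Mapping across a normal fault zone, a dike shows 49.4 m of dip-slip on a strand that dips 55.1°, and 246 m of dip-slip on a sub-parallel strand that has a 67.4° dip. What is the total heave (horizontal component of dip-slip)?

123 m

heave_A = 49.4 × cos(55.1°) = 28.26 m
heave_B = 246 × cos(67.4°) = 94.54 m
total = 28.26 + 94.54 = 123 m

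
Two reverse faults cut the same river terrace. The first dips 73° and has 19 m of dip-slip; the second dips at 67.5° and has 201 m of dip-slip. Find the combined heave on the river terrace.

82.5 m

heave_A = 19 × cos(73°) = 5.555 m
heave_B = 201 × cos(67.5°) = 76.92 m
total = 5.555 + 76.92 = 82.5 m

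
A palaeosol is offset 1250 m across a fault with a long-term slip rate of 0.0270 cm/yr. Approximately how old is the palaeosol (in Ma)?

4.63 Ma

age = offset / rate = 1250 m / (0.0270 cm/yr) = 4.63e+06 yr = 4.63 Ma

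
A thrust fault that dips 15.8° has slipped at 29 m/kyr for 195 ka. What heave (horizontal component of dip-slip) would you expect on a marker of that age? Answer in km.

5.44 km

dip-slip = rate × time = 29 m/kyr × 195 ka = 5655 m
heave = dip-slip × cos(dip) = 5655 × cos(15.8°) = 5440 m = 5.44 km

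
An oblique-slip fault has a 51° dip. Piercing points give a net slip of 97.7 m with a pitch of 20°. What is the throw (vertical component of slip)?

26 m

dip-slip = net slip × sin(rake) = 97.7 m × sin(20°) = 33.42 m
throw = dip-slip × sin(dip) = 33.42 × sin(51°) = 26 m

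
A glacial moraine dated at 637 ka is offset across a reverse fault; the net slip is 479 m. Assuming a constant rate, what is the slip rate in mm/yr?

0.752 mm/yr

rate = 479 m / 637 ka = 0.000752 m/yr = 0.752 mm/yr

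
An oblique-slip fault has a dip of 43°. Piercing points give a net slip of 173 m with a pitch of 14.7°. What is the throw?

dip-slip = net slip × sin(rake) = 173 m × sin(14.7°) = 43.90 m
throw = dip-slip × sin(dip) = 43.90 × sin(43°) = 29.9 m

29.9 m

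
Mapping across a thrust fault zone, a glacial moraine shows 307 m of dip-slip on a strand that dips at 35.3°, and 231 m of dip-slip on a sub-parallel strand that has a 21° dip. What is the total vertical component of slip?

throw_A = 307 × sin(35.3°) = 177.4 m
throw_B = 231 × sin(21°) = 82.78 m
total = 177.4 + 82.78 = 260 m

260 m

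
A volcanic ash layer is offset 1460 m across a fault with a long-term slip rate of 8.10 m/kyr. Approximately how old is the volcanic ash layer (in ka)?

age = offset / rate = 1460 m / (8.10 m/kyr) = 180000 yr = 180 ka

180 ka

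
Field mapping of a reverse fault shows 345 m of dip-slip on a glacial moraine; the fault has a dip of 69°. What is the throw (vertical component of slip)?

322 m

throw = dip-slip × sin(dip) = 345 m × sin(69°) = 322 m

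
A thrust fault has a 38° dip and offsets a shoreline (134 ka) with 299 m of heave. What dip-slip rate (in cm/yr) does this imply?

dip-slip = heave / cos(dip) = 299 m / cos(38°) = 379.4 m
rate = 379.4 m / 134 ka = 0.00283 m/yr = 0.283 cm/yr

0.283 cm/yr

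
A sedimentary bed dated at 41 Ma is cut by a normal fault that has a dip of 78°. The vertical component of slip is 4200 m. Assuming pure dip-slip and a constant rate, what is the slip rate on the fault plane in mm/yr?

dip-slip = throw / sin(dip) = 4200 m / sin(78°) = 4294 m
rate = 4294 m / 41 Ma = 0.000105 m/yr = 0.105 mm/yr

0.105 mm/yr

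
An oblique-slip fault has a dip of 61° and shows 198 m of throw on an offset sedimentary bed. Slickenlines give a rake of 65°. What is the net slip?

dip-slip = throw / sin(dip) = 198 / sin(61°) = 226.4 m
net slip = dip-slip / sin(rake) = 226.4 / sin(65°) = 250 m

250 m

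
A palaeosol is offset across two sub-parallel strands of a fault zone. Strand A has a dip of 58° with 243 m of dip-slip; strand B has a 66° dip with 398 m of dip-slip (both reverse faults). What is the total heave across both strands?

291 m

heave_A = 243 × cos(58°) = 128.8 m
heave_B = 398 × cos(66°) = 161.9 m
total = 128.8 + 161.9 = 291 m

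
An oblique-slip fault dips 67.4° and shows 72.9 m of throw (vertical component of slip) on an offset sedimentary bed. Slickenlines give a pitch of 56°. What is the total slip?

95.2 m

dip-slip = throw / sin(dip) = 72.9 / sin(67.4°) = 78.96 m
net slip = dip-slip / sin(rake) = 78.96 / sin(56°) = 95.2 m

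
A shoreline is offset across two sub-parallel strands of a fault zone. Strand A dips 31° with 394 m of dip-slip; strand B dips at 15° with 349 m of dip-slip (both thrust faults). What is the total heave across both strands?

675 m

heave_A = 394 × cos(31°) = 337.7 m
heave_B = 349 × cos(15°) = 337.1 m
total = 337.7 + 337.1 = 675 m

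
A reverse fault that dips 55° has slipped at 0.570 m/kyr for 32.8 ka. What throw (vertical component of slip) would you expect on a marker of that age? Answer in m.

15.3 m

dip-slip = rate × time = 0.570 m/kyr × 32.8 ka = 18.70 m
throw = dip-slip × sin(dip) = 18.70 × sin(55°) = 15.3 m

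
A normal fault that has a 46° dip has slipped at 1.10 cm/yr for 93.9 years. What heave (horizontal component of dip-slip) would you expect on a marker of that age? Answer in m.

dip-slip = rate × time = 1.10 cm/yr × 93.9 years = 1.033 m
heave = dip-slip × cos(dip) = 1.033 × cos(46°) = 0.718 m

0.718 m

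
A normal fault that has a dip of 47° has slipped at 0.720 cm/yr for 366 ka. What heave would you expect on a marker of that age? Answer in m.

dip-slip = rate × time = 0.720 cm/yr × 366 ka = 2635 m
heave = dip-slip × cos(dip) = 2635 × cos(47°) = 1800 m

1800 m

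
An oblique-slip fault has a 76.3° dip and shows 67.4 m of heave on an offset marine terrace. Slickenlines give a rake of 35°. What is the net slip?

496 m

dip-slip = heave / cos(dip) = 67.4 / cos(76.3°) = 284.6 m
net slip = dip-slip / sin(rake) = 284.6 / sin(35°) = 496 m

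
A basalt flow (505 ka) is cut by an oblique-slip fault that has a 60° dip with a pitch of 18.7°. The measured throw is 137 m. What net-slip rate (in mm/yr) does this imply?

0.977 mm/yr

dip-slip = throw / sin(dip) = 137 / sin(60°) = 158.2 m
net slip = dip-slip / sin(rake) = 158.2 / sin(18.7°) = 493.4 m
rate = 493.4 m / 505 ka = 0.000977 m/yr = 0.977 mm/yr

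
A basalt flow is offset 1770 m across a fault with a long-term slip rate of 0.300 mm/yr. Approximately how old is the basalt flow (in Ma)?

age = offset / rate = 1770 m / (0.300 mm/yr) = 5.9e+06 yr = 5.90 Ma

5.90 Ma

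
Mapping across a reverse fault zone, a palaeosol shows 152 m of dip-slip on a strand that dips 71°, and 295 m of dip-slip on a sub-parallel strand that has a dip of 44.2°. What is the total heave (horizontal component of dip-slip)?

heave_A = 152 × cos(71°) = 49.49 m
heave_B = 295 × cos(44.2°) = 211.5 m
total = 49.49 + 211.5 = 261 m

261 m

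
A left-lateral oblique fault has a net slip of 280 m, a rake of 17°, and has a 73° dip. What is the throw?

dip-slip = net slip × sin(rake) = 280 m × sin(17°) = 81.86 m
throw = dip-slip × sin(dip) = 81.86 × sin(73°) = 78.3 m

78.3 m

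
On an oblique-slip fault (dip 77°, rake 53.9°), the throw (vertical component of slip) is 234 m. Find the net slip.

dip-slip = throw / sin(dip) = 234 / sin(77°) = 240.2 m
net slip = dip-slip / sin(rake) = 240.2 / sin(53.9°) = 297 m

297 m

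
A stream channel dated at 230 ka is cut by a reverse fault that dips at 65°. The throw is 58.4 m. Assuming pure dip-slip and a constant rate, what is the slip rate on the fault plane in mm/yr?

dip-slip = throw / sin(dip) = 58.4 m / sin(65°) = 64.44 m
rate = 64.44 m / 230 ka = 0.000280 m/yr = 0.280 mm/yr

0.280 mm/yr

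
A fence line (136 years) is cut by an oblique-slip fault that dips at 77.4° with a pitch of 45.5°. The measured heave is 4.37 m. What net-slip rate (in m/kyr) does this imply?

dip-slip = heave / cos(dip) = 4.37 / cos(77.4°) = 20.03 m
net slip = dip-slip / sin(rake) = 20.03 / sin(45.5°) = 28.09 m
rate = 28.09 m / 136 years = 0.207 m/yr = 207 m/kyr

207 m/kyr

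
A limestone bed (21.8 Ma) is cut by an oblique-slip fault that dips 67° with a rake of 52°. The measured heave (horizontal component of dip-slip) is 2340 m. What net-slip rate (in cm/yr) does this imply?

0.0349 cm/yr

dip-slip = heave / cos(dip) = 2340 / cos(67°) = 5989 m
net slip = dip-slip / sin(rake) = 5989 / sin(52°) = 7600 m
rate = 7600 m / 21.8 Ma = 0.000349 m/yr = 0.0349 cm/yr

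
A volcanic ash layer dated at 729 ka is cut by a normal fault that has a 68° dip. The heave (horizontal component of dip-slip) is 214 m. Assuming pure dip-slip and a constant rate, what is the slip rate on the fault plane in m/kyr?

0.784 m/kyr

dip-slip = heave / cos(dip) = 214 m / cos(68°) = 571.3 m
rate = 571.3 m / 729 ka = 0.000784 m/yr = 0.784 m/kyr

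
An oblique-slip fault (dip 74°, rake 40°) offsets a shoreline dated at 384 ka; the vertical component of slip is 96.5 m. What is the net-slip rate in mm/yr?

dip-slip = throw / sin(dip) = 96.5 / sin(74°) = 100.4 m
net slip = dip-slip / sin(rake) = 100.4 / sin(40°) = 156.2 m
rate = 156.2 m / 384 ka = 0.000407 m/yr = 0.407 mm/yr

0.407 mm/yr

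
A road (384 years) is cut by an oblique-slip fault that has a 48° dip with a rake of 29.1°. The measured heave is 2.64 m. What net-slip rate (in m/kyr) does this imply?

dip-slip = heave / cos(dip) = 2.64 / cos(48°) = 3.945 m
net slip = dip-slip / sin(rake) = 3.945 / sin(29.1°) = 8.113 m
rate = 8.113 m / 384 years = 0.0211 m/yr = 21.1 m/kyr

21.1 m/kyr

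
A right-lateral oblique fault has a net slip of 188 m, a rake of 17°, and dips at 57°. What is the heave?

dip-slip = net slip × sin(rake) = 188 m × sin(17°) = 54.97 m
heave = dip-slip × cos(dip) = 54.97 × cos(57°) = 29.9 m

29.9 m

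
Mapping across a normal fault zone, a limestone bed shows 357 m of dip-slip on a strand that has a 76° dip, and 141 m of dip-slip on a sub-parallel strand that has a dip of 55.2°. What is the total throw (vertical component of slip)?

462 m

throw_A = 357 × sin(76°) = 346.4 m
throw_B = 141 × sin(55.2°) = 115.8 m
total = 346.4 + 115.8 = 462 m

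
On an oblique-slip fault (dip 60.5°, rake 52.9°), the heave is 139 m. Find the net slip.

354 m

dip-slip = heave / cos(dip) = 139 / cos(60.5°) = 282.3 m
net slip = dip-slip / sin(rake) = 282.3 / sin(52.9°) = 354 m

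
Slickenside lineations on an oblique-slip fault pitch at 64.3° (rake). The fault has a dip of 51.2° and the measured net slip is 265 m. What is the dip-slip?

239 m

dip-slip = net slip × sin(rake) = 265 m × sin(64.3°) = 239 m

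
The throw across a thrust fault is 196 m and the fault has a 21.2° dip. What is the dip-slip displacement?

542 m

dip-slip = throw / sin(dip) = 196 / sin(21.2°) = 542 m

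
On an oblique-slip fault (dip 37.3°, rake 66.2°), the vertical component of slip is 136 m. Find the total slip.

245 m

dip-slip = throw / sin(dip) = 136 / sin(37.3°) = 224.4 m
net slip = dip-slip / sin(rake) = 224.4 / sin(66.2°) = 245 m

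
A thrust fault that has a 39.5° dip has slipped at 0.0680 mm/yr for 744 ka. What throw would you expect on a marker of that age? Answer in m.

dip-slip = rate × time = 0.0680 mm/yr × 744 ka = 50.59 m
throw = dip-slip × sin(dip) = 50.59 × sin(39.5°) = 32.2 m

32.2 m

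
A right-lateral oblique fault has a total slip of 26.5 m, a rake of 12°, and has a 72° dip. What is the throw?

dip-slip = net slip × sin(rake) = 26.5 m × sin(12°) = 5.510 m
throw = dip-slip × sin(dip) = 5.510 × sin(72°) = 5.24 m

5.24 m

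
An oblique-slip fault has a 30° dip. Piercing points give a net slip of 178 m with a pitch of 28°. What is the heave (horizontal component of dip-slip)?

72.4 m

dip-slip = net slip × sin(rake) = 178 m × sin(28°) = 83.57 m
heave = dip-slip × cos(dip) = 83.57 × cos(30°) = 72.4 m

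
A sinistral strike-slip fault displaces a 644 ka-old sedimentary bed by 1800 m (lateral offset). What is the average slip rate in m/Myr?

rate = 1800 m / 644 ka = 0.00280 m/yr = 2800 m/Myr

2800 m/Myr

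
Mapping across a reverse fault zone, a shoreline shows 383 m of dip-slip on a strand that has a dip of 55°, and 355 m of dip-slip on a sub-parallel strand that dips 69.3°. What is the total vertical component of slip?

646 m

throw_A = 383 × sin(55°) = 313.7 m
throw_B = 355 × sin(69.3°) = 332.1 m
total = 313.7 + 332.1 = 646 m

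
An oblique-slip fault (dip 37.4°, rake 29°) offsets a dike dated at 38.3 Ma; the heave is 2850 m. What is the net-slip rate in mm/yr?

dip-slip = heave / cos(dip) = 2850 / cos(37.4°) = 3588 m
net slip = dip-slip / sin(rake) = 3588 / sin(29°) = 7400 m
rate = 7400 m / 38.3 Ma = 0.000193 m/yr = 0.193 mm/yr

0.193 mm/yr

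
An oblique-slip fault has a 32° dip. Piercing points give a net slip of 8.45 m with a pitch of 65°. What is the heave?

6.49 m

dip-slip = net slip × sin(rake) = 8.45 m × sin(65°) = 7.658 m
heave = dip-slip × cos(dip) = 7.658 × cos(32°) = 6.49 m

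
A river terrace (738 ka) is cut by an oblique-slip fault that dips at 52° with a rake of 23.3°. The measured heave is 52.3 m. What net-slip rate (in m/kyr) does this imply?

0.291 m/kyr

dip-slip = heave / cos(dip) = 52.3 / cos(52°) = 84.95 m
net slip = dip-slip / sin(rake) = 84.95 / sin(23.3°) = 214.8 m
rate = 214.8 m / 738 ka = 0.000291 m/yr = 0.291 m/kyr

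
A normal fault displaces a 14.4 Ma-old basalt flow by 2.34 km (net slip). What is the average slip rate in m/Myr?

rate = 2.34 km / 14.4 Ma = 0.000162 m/yr = 162 m/Myr

162 m/Myr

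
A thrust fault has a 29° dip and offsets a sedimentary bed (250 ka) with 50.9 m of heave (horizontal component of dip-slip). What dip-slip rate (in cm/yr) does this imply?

dip-slip = heave / cos(dip) = 50.9 m / cos(29°) = 58.20 m
rate = 58.20 m / 250 ka = 0.000233 m/yr = 0.0233 cm/yr

0.0233 cm/yr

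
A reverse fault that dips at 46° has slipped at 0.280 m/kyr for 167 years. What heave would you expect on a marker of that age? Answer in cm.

3.25 cm

dip-slip = rate × time = 0.280 m/kyr × 167 years = 0.04676 m
heave = dip-slip × cos(dip) = 0.04676 × cos(46°) = 0.0325 m = 3.25 cm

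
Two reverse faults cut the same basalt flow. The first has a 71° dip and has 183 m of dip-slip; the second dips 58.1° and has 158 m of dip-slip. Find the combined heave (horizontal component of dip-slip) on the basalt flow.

143 m

heave_A = 183 × cos(71°) = 59.58 m
heave_B = 158 × cos(58.1°) = 83.49 m
total = 59.58 + 83.49 = 143 m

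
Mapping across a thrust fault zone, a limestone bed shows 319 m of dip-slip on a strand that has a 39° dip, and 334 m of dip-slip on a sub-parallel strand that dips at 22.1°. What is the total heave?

557 m

heave_A = 319 × cos(39°) = 247.9 m
heave_B = 334 × cos(22.1°) = 309.5 m
total = 247.9 + 309.5 = 557 m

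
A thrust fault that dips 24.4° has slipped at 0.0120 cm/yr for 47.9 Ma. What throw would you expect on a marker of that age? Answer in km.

2.37 km

dip-slip = rate × time = 0.0120 cm/yr × 47.9 Ma = 5748 m
throw = dip-slip × sin(dip) = 5748 × sin(24.4°) = 2370 m = 2.37 km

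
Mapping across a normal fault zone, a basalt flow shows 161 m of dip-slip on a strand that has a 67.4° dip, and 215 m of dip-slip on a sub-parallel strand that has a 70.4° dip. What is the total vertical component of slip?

351 m

throw_A = 161 × sin(67.4°) = 148.6 m
throw_B = 215 × sin(70.4°) = 202.5 m
total = 148.6 + 202.5 = 351 m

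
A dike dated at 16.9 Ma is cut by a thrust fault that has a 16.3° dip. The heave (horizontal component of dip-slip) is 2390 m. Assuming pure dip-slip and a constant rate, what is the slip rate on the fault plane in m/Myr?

147 m/Myr

dip-slip = heave / cos(dip) = 2390 m / cos(16.3°) = 2490 m
rate = 2490 m / 16.9 Ma = 0.000147 m/yr = 147 m/Myr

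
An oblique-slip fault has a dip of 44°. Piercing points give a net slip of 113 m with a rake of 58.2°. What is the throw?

66.7 m

dip-slip = net slip × sin(rake) = 113 m × sin(58.2°) = 96.04 m
throw = dip-slip × sin(dip) = 96.04 × sin(44°) = 66.7 m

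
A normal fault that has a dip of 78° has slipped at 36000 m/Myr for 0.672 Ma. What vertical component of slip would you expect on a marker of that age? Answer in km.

23.7 km

dip-slip = rate × time = 36000 m/Myr × 0.672 Ma = 24190 m
throw = dip-slip × sin(dip) = 24190 × sin(78°) = 23700 m = 23.7 km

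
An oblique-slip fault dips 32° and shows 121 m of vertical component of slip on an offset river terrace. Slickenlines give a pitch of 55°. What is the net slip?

279 m

dip-slip = throw / sin(dip) = 121 / sin(32°) = 228.3 m
net slip = dip-slip / sin(rake) = 228.3 / sin(55°) = 279 m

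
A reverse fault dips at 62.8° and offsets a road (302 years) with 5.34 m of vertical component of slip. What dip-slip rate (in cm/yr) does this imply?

1.99 cm/yr

dip-slip = throw / sin(dip) = 5.34 m / sin(62.8°) = 6.004 m
rate = 6.004 m / 302 years = 0.0199 m/yr = 1.99 cm/yr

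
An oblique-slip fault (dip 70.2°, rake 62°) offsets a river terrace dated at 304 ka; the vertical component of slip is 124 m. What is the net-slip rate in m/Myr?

491 m/Myr

dip-slip = throw / sin(dip) = 124 / sin(70.2°) = 131.8 m
net slip = dip-slip / sin(rake) = 131.8 / sin(62°) = 149.3 m
rate = 149.3 m / 304 ka = 0.000491 m/yr = 491 m/Myr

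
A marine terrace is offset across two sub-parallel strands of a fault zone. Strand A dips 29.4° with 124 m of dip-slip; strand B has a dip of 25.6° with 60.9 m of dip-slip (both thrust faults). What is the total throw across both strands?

87.2 m

throw_A = 124 × sin(29.4°) = 60.87 m
throw_B = 60.9 × sin(25.6°) = 26.31 m
total = 60.87 + 26.31 = 87.2 m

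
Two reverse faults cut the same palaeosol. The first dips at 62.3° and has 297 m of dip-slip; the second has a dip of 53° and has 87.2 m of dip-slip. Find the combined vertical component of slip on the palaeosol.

throw_A = 297 × sin(62.3°) = 263 m
throw_B = 87.2 × sin(53°) = 69.64 m
total = 263 + 69.64 = 333 m

333 m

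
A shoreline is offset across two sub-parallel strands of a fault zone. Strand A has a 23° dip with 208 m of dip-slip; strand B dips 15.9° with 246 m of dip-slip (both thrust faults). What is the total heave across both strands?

heave_A = 208 × cos(23°) = 191.5 m
heave_B = 246 × cos(15.9°) = 236.6 m
total = 191.5 + 236.6 = 428 m

428 m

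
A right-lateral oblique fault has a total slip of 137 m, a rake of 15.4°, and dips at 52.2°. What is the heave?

dip-slip = net slip × sin(rake) = 137 m × sin(15.4°) = 36.38 m
heave = dip-slip × cos(dip) = 36.38 × cos(52.2°) = 22.3 m

22.3 m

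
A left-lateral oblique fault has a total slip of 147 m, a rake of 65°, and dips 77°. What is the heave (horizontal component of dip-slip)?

dip-slip = net slip × sin(rake) = 147 m × sin(65°) = 133.2 m
heave = dip-slip × cos(dip) = 133.2 × cos(77°) = 30 m

30 m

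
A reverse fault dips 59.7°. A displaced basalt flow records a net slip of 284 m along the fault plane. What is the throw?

throw = dip-slip × sin(dip) = 284 m × sin(59.7°) = 245 m

245 m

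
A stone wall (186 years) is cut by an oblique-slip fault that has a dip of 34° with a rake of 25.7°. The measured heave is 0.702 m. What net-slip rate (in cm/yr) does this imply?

1.05 cm/yr

dip-slip = heave / cos(dip) = 0.702 / cos(34°) = 0.8468 m
net slip = dip-slip / sin(rake) = 0.8468 / sin(25.7°) = 1.953 m
rate = 1.953 m / 186 years = 0.0105 m/yr = 1.05 cm/yr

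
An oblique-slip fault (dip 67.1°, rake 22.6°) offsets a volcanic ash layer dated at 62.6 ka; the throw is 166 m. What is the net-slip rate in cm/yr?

0.749 cm/yr

dip-slip = throw / sin(dip) = 166 / sin(67.1°) = 180.2 m
net slip = dip-slip / sin(rake) = 180.2 / sin(22.6°) = 468.9 m
rate = 468.9 m / 62.6 ka = 0.00749 m/yr = 0.749 cm/yr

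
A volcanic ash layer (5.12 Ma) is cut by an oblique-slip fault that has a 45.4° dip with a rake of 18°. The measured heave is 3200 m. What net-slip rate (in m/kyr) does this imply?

2.88 m/kyr

dip-slip = heave / cos(dip) = 3200 / cos(45.4°) = 4557 m
net slip = dip-slip / sin(rake) = 4557 / sin(18°) = 14750 m
rate = 14750 m / 5.12 Ma = 0.00288 m/yr = 2.88 m/kyr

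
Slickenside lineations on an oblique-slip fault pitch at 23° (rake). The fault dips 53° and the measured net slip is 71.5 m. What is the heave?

16.8 m

dip-slip = net slip × sin(rake) = 71.5 m × sin(23°) = 27.94 m
heave = dip-slip × cos(dip) = 27.94 × cos(53°) = 16.8 m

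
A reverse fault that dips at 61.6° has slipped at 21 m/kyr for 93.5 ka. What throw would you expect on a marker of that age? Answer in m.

1730 m

dip-slip = rate × time = 21 m/kyr × 93.5 ka = 1964 m
throw = dip-slip × sin(dip) = 1964 × sin(61.6°) = 1730 m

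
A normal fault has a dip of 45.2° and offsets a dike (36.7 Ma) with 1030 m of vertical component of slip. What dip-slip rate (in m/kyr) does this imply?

0.0396 m/kyr

dip-slip = throw / sin(dip) = 1030 m / sin(45.2°) = 1452 m
rate = 1452 m / 36.7 Ma = 0.0000396 m/yr = 0.0396 m/kyr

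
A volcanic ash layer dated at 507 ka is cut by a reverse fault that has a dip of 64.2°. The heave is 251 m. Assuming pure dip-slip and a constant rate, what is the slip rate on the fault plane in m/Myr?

dip-slip = heave / cos(dip) = 251 m / cos(64.2°) = 576.7 m
rate = 576.7 m / 507 ka = 0.00114 m/yr = 1140 m/Myr

1140 m/Myr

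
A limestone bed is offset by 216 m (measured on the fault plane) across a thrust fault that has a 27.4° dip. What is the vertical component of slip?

99.4 m

throw = dip-slip × sin(dip) = 216 m × sin(27.4°) = 99.4 m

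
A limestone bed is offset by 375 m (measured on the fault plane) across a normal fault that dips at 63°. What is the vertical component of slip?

334 m

throw = dip-slip × sin(dip) = 375 m × sin(63°) = 334 m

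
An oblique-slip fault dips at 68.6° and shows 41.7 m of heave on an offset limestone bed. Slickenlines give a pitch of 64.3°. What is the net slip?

dip-slip = heave / cos(dip) = 41.7 / cos(68.6°) = 114.3 m
net slip = dip-slip / sin(rake) = 114.3 / sin(64.3°) = 127 m

127 m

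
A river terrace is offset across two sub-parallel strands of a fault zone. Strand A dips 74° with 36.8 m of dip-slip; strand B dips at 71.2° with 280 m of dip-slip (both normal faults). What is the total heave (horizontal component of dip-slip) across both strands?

heave_A = 36.8 × cos(74°) = 10.14 m
heave_B = 280 × cos(71.2°) = 90.23 m
total = 10.14 + 90.23 = 100 m

100 m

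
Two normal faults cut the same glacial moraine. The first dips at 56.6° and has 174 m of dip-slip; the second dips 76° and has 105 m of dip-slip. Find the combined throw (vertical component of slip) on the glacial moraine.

throw_A = 174 × sin(56.6°) = 145.3 m
throw_B = 105 × sin(76°) = 101.9 m
total = 145.3 + 101.9 = 247 m

247 m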